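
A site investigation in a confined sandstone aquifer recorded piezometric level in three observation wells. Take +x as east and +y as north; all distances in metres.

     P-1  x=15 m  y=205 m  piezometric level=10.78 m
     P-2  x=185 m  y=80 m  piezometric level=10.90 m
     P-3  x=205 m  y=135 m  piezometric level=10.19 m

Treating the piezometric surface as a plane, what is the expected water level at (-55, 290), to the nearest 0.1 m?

With h = a·x + b·y + c and P-1 as origin, the differences give:
  170·a + (-125)·b = +0.12
  190·a + (-70)·b = -0.59
Eliminate b (×(-70) and ×(-125), subtract): 11850·a = -82.150 → a = ∂h/∂x = -0.006932
Back-substitute: b = ∂h/∂y = -0.01039.
h(-55, 290) = 10.78 + (-0.006932)·(-70) + (-0.01039)·(85) = 10.78 +0.485 -0.883 = 10.382 m.

10.4 m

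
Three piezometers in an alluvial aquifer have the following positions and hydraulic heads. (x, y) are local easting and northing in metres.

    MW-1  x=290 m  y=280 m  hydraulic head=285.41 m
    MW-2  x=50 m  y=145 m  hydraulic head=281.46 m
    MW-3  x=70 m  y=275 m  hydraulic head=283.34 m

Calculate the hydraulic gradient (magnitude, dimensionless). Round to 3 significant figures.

0.0159

Differences from MW-1: to MW-2 (Δx, Δy, Δh) = (-240, -135, -3.95); to MW-3 = (-220, -5, -2.07).
Determinant of the coordinate differences = (-240)·(-5) − (-220)·(-135) = -28500.
∂h/∂x = [(-3.95)·(-5) − (-2.07)·(-135)] / -28500 = +0.009112
∂h/∂y = [(-240)·(-2.07) − (-220)·(-3.95)] / -28500 = +0.01306
|∇h| = √(0.009112² + 0.01306²) = 0.01592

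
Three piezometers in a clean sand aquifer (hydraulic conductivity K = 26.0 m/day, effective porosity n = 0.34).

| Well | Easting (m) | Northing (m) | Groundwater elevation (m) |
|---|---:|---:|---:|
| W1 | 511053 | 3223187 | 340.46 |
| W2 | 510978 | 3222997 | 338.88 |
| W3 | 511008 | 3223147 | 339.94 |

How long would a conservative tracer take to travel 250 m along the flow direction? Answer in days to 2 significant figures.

Taking W1 as reference: W2−W1 = (-75, -190, -1.58); W3−W1 = (-45, -40, -0.52).
Determinant of the coordinate differences = (-75)·(-40) − (-45)·(-190) = -5550.
∂h/∂x = [(-1.58)·(-40) − (-0.52)·(-190)] / -5550 = +0.006414
∂h/∂y = [(-75)·(-0.52) − (-45)·(-1.58)] / -5550 = +0.005784
|∇h| = √(0.006414² + 0.005784²) = 0.008637
Seepage velocity v = K·i/n = 26.0 × 0.008637 / 0.34 = 0.6605 m/day.
t = 250 / 0.6605 = 378.5 days.

380 days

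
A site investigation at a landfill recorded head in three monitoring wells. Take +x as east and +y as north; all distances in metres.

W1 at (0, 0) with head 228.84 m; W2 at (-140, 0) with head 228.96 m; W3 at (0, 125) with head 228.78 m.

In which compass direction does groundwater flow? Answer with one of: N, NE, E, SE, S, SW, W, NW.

∂h/∂x = (228.96 − 228.84) / (-140 − 0) = -0.0008571
∂h/∂y = (228.78 − 228.84) / (125 − 0) = -0.0004800
Flow = −∇h = (+0.0008571 east, +0.0004800 north), which points northeast.

NE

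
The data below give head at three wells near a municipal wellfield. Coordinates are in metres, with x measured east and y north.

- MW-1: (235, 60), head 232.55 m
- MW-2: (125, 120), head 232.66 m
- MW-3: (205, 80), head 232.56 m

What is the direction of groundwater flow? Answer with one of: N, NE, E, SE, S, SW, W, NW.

NE

Taking MW-1 as reference: MW-2−MW-1 = (-110, 60, +0.11); MW-3−MW-1 = (-30, 20, +0.01).
Determinant of the coordinate differences = (-110)·20 − (-30)·60 = -400.
∂h/∂x = [(+0.11)·20 − (+0.01)·60] / -400 = -0.004000
∂h/∂y = [(-110)·(+0.01) − (-30)·(+0.11)] / -400 = -0.005500
Flow = −∇h = (+0.004000 east, +0.005500 north), which points northeast.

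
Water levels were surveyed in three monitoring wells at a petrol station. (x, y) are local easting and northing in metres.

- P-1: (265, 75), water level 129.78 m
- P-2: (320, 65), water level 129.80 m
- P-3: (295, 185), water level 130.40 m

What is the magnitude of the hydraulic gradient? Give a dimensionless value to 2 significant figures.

0.0054

Differences from P-1: to P-2 (Δx, Δy, Δh) = (55, -10, +0.02); to P-3 = (30, 110, +0.62).
Solve a·Δx + b·Δy = Δh: det = 55·110 − 30·(-10) = 6350.
∂h/∂x = [(+0.02)·110 − (+0.62)·(-10)] / 6350 = +0.001323
∂h/∂y = [55·(+0.62) − 30·(+0.02)] / 6350 = +0.005276
|∇h| = √(0.001323² + 0.005276²) = 0.005439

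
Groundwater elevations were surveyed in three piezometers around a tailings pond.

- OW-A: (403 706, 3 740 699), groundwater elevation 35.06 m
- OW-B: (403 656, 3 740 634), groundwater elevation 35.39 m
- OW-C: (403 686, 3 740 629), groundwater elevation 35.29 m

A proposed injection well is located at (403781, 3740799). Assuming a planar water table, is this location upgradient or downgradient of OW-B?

Differences from OW-A: to OW-B (Δx, Δy, Δh) = (-50, -65, +0.33); to OW-C = (-20, -70, +0.23).
Determinant of the coordinate differences = (-50)·(-70) − (-20)·(-65) = 2200.
∂h/∂x = [(+0.33)·(-70) − (+0.23)·(-65)] / 2200 = -0.003705
∂h/∂y = [(-50)·(+0.23) − (-20)·(+0.33)] / 2200 = -0.002227
Head at (403781, 3740799) = 35.06 + (-0.003705)·(75) + (-0.002227)·(100) = 34.56 m.
That is lower than the 35.39 m at OW-B, so the point is downgradient.

downgradient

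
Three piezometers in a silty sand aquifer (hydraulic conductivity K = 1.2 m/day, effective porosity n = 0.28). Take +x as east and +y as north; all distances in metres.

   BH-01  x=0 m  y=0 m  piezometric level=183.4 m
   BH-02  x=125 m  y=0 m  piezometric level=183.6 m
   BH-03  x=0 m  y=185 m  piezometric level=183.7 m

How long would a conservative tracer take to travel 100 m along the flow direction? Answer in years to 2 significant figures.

28 years

∂h/∂x = (183.6 − 183.4) / (125 − 0) = +0.001600
∂h/∂y = (183.7 − 183.4) / (185 − 0) = +0.001622
|∇h| = √(0.001600² + 0.001622²) = 0.002278
Seepage velocity v = K·i/n = 1.2 × 0.002278 / 0.28 = 0.009763 m/day.
t = 100 / 0.009763 = 1.024e+04 days = 28 years.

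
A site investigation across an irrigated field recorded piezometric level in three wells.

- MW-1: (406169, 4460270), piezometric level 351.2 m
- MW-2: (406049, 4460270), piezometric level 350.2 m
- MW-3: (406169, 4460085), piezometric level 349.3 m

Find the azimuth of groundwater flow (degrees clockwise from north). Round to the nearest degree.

∂h/∂x = (350.2 − 351.2) / (406049 − 406169) = +0.008333
∂h/∂y = (349.3 − 351.2) / (4460085 − 4460270) = +0.01027
Flow direction (−∇h) has components (-0.008333 E, -0.01027 N).
Azimuth = atan2(E, N) = atan2(-0.008333, -0.01027) = 219.1° ≈ 219°.

219°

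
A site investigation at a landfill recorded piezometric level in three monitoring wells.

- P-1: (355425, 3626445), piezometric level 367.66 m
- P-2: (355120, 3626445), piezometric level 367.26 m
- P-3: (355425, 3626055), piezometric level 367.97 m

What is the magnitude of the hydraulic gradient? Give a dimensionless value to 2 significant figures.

∂h/∂x = (367.26 − 367.66) / (355120 − 355425) = +0.001311
∂h/∂y = (367.97 − 367.66) / (3626055 − 3626445) = -0.0007949
|∇h| = √(0.001311² + -0.0007949²) = 0.001533

0.0015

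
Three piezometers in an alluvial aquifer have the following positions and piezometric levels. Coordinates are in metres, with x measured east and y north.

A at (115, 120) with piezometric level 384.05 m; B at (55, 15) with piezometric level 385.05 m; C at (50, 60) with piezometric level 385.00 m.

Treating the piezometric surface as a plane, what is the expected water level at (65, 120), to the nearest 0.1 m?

384.7 m

With h = a·x + b·y + c and A as origin, the differences give:
  (-60)·a + (-105)·b = +1.00
  (-65)·a + (-60)·b = +0.95
Eliminate b (×(-60) and ×(-105), subtract): -3225·a = 39.750 → a = ∂h/∂x = -0.01233
Back-substitute: b = ∂h/∂y = -0.002481.
h(65, 120) = 384.05 + (-0.01233)·(-50) + (-0.002481)·(0) = 384.05 +0.616 -0.000 = 384.666 m.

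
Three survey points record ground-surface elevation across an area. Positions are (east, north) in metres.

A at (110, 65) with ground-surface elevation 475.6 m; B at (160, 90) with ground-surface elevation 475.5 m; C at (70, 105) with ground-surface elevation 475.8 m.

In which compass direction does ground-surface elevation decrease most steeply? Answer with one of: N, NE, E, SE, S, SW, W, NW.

With z = a·x + b·y + c and A as origin, the differences give:
  50·a + 25·b = -0.1
  (-40)·a + 40·b = +0.2
Eliminate b (×40 and ×25, subtract): 3000·a = -9.00 → a = ∂z/∂x = -0.003000
Back-substitute: b = ∂z/∂y = +0.002000.
Steepest decrease is along −∇f = (+0.003000 E, -0.002000 N) → southeast.

SE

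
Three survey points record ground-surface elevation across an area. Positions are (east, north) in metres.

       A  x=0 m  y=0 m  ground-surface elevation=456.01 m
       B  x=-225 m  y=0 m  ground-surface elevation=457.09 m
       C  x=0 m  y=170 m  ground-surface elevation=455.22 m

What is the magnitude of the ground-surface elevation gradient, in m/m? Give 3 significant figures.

0.00668 m/m

∂z/∂x = (457.09 − 456.01) / (-225 − 0) = -0.004800
∂z/∂y = (455.22 − 456.01) / (170 − 0) = -0.004647
|∇f| = √(-0.004800² + -0.004647²) = 0.006681 m/m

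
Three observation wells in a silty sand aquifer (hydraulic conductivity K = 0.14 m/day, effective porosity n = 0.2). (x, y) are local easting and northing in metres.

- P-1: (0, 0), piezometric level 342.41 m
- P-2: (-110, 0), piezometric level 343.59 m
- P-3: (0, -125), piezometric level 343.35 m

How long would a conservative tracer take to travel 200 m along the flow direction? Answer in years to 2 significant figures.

60 years

∂h/∂x = (343.59 − 342.41) / (-110 − 0) = -0.01073
∂h/∂y = (343.35 − 342.41) / (-125 − 0) = -0.007520
|∇h| = √(-0.01073² + -0.007520²) = 0.0131
Seepage velocity v = K·i/n = 0.14 × 0.0131 / 0.2 = 0.00917 m/day.
t = 200 / 0.00917 = 2.181e+04 days = 59.7 years.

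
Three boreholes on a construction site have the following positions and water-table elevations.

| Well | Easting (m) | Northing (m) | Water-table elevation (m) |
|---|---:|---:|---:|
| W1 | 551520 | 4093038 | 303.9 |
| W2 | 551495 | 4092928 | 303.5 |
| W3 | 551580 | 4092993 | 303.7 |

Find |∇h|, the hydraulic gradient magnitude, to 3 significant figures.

0.00379

Three-point gradient (reference W1): Δ to W2 = (-25, -110, -0.4), Δ to W3 = (60, -45, -0.2).
∂h/∂x = -0.0005178, ∂h/∂y = +0.003754 (det = 7725).
|∇h| = √(-0.0005178² + 0.003754²) = 0.00379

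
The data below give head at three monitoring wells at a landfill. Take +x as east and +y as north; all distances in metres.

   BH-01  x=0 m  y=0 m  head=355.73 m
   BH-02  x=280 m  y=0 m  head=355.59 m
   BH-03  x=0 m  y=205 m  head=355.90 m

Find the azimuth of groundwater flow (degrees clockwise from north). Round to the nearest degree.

∂h/∂x = (355.59 − 355.73) / (280 − 0) = -0.0005000
∂h/∂y = (355.90 − 355.73) / (205 − 0) = +0.0008293
Flow direction (−∇h) has components (+0.0005000 E, -0.0008293 N).
Azimuth = atan2(E, N) = atan2(+0.0005000, -0.0008293) = 148.9° ≈ 149°.

149°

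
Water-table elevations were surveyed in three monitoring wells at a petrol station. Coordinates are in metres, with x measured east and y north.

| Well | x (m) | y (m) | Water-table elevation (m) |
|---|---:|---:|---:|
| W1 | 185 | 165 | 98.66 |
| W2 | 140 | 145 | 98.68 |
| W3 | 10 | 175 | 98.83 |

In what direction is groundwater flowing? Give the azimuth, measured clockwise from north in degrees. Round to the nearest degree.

139°

Differences from W1: to W2 (Δx, Δy, Δh) = (-45, -20, +0.02); to W3 = (-175, 10, +0.17).
Determinant of the coordinate differences = (-45)·10 − (-175)·(-20) = -3950.
∂h/∂x = [(+0.02)·10 − (+0.17)·(-20)] / -3950 = -0.0009114
∂h/∂y = [(-45)·(+0.17) − (-175)·(+0.02)] / -3950 = +0.001051
Flow direction (−∇h) has components (+0.0009114 E, -0.001051 N).
Azimuth = atan2(E, N) = atan2(+0.0009114, -0.001051) = 139.1° ≈ 139°.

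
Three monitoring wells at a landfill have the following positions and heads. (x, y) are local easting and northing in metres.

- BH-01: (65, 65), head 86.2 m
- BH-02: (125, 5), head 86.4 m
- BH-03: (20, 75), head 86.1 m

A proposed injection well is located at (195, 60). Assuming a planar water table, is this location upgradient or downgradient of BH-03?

upgradient

Three-point gradient (reference BH-01): Δ to BH-02 = (60, -60, +0.2), Δ to BH-03 = (-45, 10, -0.1).
∂h/∂x = +0.001905, ∂h/∂y = -0.001429 (det = -2100).
Head at (195, 60) = 86.2 + (+0.001905)·(130) + (-0.001429)·(-5) = 86.45 m.
That is higher than the 86.1 m at BH-03, so the point is upgradient.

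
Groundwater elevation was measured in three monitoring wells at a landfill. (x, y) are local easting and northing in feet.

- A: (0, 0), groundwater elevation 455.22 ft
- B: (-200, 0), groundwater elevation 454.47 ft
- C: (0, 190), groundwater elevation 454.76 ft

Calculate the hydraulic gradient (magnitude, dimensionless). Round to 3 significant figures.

0.00446

∂h/∂x = (454.47 − 455.22) / (-200 − 0) = +0.003750
∂h/∂y = (454.76 − 455.22) / (190 − 0) = -0.002421
|∇h| = √(0.003750² + -0.002421²) = 0.004464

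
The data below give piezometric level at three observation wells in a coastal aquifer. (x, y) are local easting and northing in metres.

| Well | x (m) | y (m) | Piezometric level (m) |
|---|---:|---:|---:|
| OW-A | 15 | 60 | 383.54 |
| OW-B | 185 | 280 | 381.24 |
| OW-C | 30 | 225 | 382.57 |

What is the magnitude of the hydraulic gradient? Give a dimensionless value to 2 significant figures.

0.0085

Differences from OW-A: to OW-B (Δx, Δy, Δh) = (170, 220, -2.30); to OW-C = (15, 165, -0.97).
Solve a·Δx + b·Δy = Δh: det = 170·165 − 15·220 = 24750.
∂h/∂x = [(-2.30)·165 − (-0.97)·220] / 24750 = -0.006711
∂h/∂y = [170·(-0.97) − 15·(-2.30)] / 24750 = -0.005269
|∇h| = √(-0.006711² + -0.005269²) = 0.008532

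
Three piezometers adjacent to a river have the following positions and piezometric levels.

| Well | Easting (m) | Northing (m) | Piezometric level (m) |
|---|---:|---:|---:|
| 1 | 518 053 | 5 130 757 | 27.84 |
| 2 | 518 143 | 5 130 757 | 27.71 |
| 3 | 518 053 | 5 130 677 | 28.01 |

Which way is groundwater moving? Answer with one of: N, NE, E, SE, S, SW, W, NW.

∂h/∂x = (27.71 − 27.84) / (518143 − 518053) = -0.001444
∂h/∂y = (28.01 − 27.84) / (5130677 − 5130757) = -0.002125
Flow = −∇h = (+0.001444 east, +0.002125 north), which points northeast.

NE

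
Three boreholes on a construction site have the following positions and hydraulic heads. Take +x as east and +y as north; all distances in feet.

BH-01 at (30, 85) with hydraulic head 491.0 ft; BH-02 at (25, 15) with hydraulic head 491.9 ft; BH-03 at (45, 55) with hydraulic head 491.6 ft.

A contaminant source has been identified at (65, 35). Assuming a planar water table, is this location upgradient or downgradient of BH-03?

upgradient

Differences from BH-01: to BH-02 (Δx, Δy, Δh) = (-5, -70, +0.9); to BH-03 = (15, -30, +0.6).
Determinant of the coordinate differences = (-5)·(-30) − 15·(-70) = 1200.
∂h/∂x = [(+0.9)·(-30) − (+0.6)·(-70)] / 1200 = +0.01250
∂h/∂y = [(-5)·(+0.6) − 15·(+0.9)] / 1200 = -0.01375
Head at (65, 35) = 491.0 + (+0.01250)·(35) + (-0.01375)·(-50) = 492.13 ft.
That is higher than the 491.6 ft at BH-03, so the point is upgradient.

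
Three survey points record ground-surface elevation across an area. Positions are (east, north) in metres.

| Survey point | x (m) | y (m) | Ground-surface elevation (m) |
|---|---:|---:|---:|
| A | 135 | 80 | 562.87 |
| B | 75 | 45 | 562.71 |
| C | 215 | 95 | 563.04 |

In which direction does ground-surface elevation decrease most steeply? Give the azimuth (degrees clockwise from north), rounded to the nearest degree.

Taking A as reference: B−A = (-60, -35, -0.16); C−A = (80, 15, +0.17).
Determinant of the coordinate differences = (-60)·15 − 80·(-35) = 1900.
∂z/∂x = [(-0.16)·15 − (+0.17)·(-35)] / 1900 = +0.001868
∂z/∂y = [(-60)·(+0.17) − 80·(-0.16)] / 1900 = +0.001368
Steepest decrease is along −∇f: components (-0.001868 E, -0.001368 N).
Azimuth = atan2(-0.001868, -0.001368) = 233.8° ≈ 234°.

234°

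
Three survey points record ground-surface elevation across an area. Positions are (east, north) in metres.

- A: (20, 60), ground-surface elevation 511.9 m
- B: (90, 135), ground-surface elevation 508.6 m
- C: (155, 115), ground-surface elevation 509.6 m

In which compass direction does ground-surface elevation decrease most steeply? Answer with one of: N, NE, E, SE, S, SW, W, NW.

With z = a·x + b·y + c and A as origin, the differences give:
  70·a + 75·b = -3.3
  135·a + 55·b = -2.3
Eliminate b (×55 and ×75, subtract): -6275·a = -9.00 → a = ∂z/∂x = +0.001434
Back-substitute: b = ∂z/∂y = -0.04534.
Steepest decrease is along −∇f = (-0.001434 E, +0.04534 N) → north.

N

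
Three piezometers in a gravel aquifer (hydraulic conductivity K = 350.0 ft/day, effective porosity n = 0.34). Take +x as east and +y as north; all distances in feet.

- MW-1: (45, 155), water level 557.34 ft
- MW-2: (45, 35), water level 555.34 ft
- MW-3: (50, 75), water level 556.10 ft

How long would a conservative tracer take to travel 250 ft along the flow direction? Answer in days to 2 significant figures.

9.7 days

Taking MW-1 as reference: MW-2−MW-1 = (0, -120, -2.00); MW-3−MW-1 = (5, -80, -1.24).
Determinant of the coordinate differences = 0·(-80) − 5·(-120) = 600.
∂h/∂x = [(-2.00)·(-80) − (-1.24)·(-120)] / 600 = +0.01867
∂h/∂y = [0·(-1.24) − 5·(-2.00)] / 600 = +0.01667
|∇h| = √(0.01867² + 0.01667²) = 0.02503
Seepage velocity v = K·i/n = 350.0 × 0.02503 / 0.34 = 25.77 ft/day.
t = 250 / 25.77 = 9.701 days.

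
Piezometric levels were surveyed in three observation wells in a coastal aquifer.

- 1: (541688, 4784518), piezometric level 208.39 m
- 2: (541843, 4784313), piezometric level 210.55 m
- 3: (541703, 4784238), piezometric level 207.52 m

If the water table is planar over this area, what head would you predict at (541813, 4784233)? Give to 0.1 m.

209.6 m

Differences from 1: to 2 (Δx, Δy, Δh) = (155, -205, +2.16); to 3 = (15, -280, -0.87).
Solve a·Δx + b·Δy = Δh: det = 155·(-280) − 15·(-205) = -40325.
∂h/∂x = [(+2.16)·(-280) − (-0.87)·(-205)] / -40325 = +0.01942
∂h/∂y = [155·(-0.87) − 15·(+2.16)] / -40325 = +0.004148
h(541813, 4784233) = 208.39 + (+0.01942)·(125) + (+0.004148)·(-285) = 208.39 +2.428 -1.182 = 209.636 m.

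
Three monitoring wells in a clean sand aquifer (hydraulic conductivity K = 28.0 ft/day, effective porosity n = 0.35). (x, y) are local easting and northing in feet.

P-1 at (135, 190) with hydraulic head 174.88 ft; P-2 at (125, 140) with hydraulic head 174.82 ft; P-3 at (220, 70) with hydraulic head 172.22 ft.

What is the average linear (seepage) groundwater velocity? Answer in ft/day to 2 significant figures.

Three-point gradient (reference P-1): Δ to P-2 = (-10, -50, -0.06), Δ to P-3 = (85, -120, -2.66).
∂h/∂x = -0.02308, ∂h/∂y = +0.005817 (det = 5450).
|∇h| = √(-0.02308² + 0.005817²) = 0.0238
Seepage velocity v = K·i/n = 28.0 × 0.0238 / 0.35 = 1.904 ft/day.

1.9 ft/day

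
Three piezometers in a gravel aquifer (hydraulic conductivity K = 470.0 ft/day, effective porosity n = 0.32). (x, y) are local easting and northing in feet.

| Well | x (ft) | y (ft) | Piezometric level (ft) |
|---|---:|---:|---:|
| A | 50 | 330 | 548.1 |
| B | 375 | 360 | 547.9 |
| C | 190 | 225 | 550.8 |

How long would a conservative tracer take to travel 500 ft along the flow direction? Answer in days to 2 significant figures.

14 days

Taking A as reference: B−A = (325, 30, -0.2); C−A = (140, -105, +2.7).
Determinant of the coordinate differences = 325·(-105) − 140·30 = -38325.
∂h/∂x = [(-0.2)·(-105) − (+2.7)·30] / -38325 = +0.001566
∂h/∂y = [325·(+2.7) − 140·(-0.2)] / -38325 = -0.02363
|∇h| = √(0.001566² + -0.02363²) = 0.02368
Seepage velocity v = K·i/n = 470.0 × 0.02368 / 0.32 = 34.78 ft/day.
t = 500 / 34.78 = 14.38 days.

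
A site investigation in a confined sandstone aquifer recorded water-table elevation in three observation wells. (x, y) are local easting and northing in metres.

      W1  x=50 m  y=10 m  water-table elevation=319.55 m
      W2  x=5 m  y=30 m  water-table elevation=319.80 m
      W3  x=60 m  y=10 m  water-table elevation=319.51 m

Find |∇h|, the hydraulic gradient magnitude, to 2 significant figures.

0.0053

Taking W1 as reference: W2−W1 = (-45, 20, +0.25); W3−W1 = (10, 0, -0.04).
Solve a·Δx + b·Δy = Δh: det = (-45)·0 − 10·20 = -200.
∂h/∂x = [(+0.25)·0 − (-0.04)·20] / -200 = -0.004000
∂h/∂y = [(-45)·(-0.04) − 10·(+0.25)] / -200 = +0.003500
|∇h| = √(-0.004000² + 0.003500²) = 0.005315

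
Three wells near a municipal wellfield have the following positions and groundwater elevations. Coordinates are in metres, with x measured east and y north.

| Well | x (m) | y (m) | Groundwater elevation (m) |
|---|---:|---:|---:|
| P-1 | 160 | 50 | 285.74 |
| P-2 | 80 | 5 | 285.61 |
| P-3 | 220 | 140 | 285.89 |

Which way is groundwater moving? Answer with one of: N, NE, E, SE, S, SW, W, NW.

Differences from P-1: to P-2 (Δx, Δy, Δh) = (-80, -45, -0.13); to P-3 = (60, 90, +0.15).
Solve a·Δx + b·Δy = Δh: det = (-80)·90 − 60·(-45) = -4500.
∂h/∂x = [(-0.13)·90 − (+0.15)·(-45)] / -4500 = +0.001100
∂h/∂y = [(-80)·(+0.15) − 60·(-0.13)] / -4500 = +0.0009333
Flow = −∇h = (-0.001100 east, -0.0009333 north), which points southwest.

SW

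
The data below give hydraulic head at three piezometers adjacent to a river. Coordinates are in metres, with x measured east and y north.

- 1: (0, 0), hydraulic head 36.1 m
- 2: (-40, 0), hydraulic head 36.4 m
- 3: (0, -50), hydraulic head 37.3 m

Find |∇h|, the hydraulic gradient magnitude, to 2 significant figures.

0.025

∂h/∂x = (36.4 − 36.1) / (-40 − 0) = -0.007500
∂h/∂y = (37.3 − 36.1) / (-50 − 0) = -0.02400
|∇h| = √(-0.007500² + -0.02400²) = 0.02514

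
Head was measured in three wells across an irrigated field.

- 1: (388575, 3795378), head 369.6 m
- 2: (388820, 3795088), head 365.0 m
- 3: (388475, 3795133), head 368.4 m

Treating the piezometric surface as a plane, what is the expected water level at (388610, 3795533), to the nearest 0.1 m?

Taking 1 as reference: 2−1 = (245, -290, -4.6); 3−1 = (-100, -245, -1.2).
Determinant of the coordinate differences = 245·(-245) − (-100)·(-290) = -89025.
∂h/∂x = [(-4.6)·(-245) − (-1.2)·(-290)] / -89025 = -0.008750
∂h/∂y = [245·(-1.2) − (-100)·(-4.6)] / -89025 = +0.008470
h(388610, 3795533) = 369.6 + (-0.008750)·(35) + (+0.008470)·(155) = 369.6 -0.306 +1.313 = 370.607 m.

370.6 m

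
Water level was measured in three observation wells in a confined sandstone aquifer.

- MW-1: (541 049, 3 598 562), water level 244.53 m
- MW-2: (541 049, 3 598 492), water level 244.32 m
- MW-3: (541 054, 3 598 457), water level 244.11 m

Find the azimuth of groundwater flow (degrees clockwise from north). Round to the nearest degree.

098°

Taking MW-1 as reference: MW-2−MW-1 = (0, -70, -0.21); MW-3−MW-1 = (5, -105, -0.42).
Solve a·Δx + b·Δy = Δh: det = 0·(-105) − 5·(-70) = 350.
∂h/∂x = [(-0.21)·(-105) − (-0.42)·(-70)] / 350 = -0.02100
∂h/∂y = [0·(-0.42) − 5·(-0.21)] / 350 = +0.003000
Flow direction (−∇h) has components (+0.02100 E, -0.003000 N).
Azimuth = atan2(E, N) = atan2(+0.02100, -0.003000) = 98.1° ≈ 098°.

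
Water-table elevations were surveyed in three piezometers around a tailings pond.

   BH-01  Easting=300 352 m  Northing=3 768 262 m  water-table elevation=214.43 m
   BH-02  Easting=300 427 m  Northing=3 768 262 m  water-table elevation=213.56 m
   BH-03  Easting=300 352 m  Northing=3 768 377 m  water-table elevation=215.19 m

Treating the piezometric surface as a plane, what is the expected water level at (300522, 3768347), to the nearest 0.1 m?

∂h/∂x = (213.56 − 214.43) / (300427 − 300352) = -0.01160
∂h/∂y = (215.19 − 214.43) / (3768377 − 3768262) = +0.006609
h(300522, 3768347) = 214.43 + (-0.01160)·(170) + (+0.006609)·(85) = 214.43 -1.972 +0.562 = 213.020 m.

213.0 m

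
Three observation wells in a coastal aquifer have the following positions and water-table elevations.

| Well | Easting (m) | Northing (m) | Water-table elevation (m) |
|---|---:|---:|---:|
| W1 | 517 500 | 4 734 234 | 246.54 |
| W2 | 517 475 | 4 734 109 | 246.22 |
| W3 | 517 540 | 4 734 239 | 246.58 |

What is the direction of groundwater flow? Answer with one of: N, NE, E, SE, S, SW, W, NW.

S

With h = a·x + b·y + c and W1 as origin, the differences give:
  (-25)·a + (-125)·b = -0.32
  40·a + 5·b = +0.04
Eliminate b (×5 and ×(-125), subtract): 4875·a = 3.400 → a = ∂h/∂x = +0.0006974
Back-substitute: b = ∂h/∂y = +0.002421.
Flow = −∇h = (-0.0006974 east, -0.002421 north), which points south.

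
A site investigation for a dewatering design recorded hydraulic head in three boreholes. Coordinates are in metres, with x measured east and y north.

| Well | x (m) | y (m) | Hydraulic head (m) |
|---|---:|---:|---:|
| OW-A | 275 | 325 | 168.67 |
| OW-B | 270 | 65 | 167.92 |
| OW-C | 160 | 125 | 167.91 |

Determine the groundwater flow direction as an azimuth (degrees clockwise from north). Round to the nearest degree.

210°

Differences from OW-A: to OW-B (Δx, Δy, Δh) = (-5, -260, -0.75); to OW-C = (-115, -200, -0.76).
Solve a·Δx + b·Δy = Δh: det = (-5)·(-200) − (-115)·(-260) = -28900.
∂h/∂x = [(-0.75)·(-200) − (-0.76)·(-260)] / -28900 = +0.001647
∂h/∂y = [(-5)·(-0.76) − (-115)·(-0.75)] / -28900 = +0.002853
Flow direction (−∇h) has components (-0.001647 E, -0.002853 N).
Azimuth = atan2(E, N) = atan2(-0.001647, -0.002853) = 210.0° ≈ 210°.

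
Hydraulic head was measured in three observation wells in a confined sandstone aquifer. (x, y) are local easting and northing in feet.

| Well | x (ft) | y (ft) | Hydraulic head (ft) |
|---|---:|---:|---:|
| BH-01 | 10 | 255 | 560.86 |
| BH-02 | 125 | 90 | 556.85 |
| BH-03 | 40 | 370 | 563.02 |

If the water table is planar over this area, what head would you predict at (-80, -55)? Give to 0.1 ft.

555.1 ft

With h = a·x + b·y + c and BH-01 as origin, the differences give:
  115·a + (-165)·b = -4.01
  30·a + 115·b = +2.16
Eliminate b (×115 and ×(-165), subtract): 18175·a = -104.750 → a = ∂h/∂x = -0.005763
Back-substitute: b = ∂h/∂y = +0.02029.
h(-80, -55) = 560.86 + (-0.005763)·(-90) + (+0.02029)·(-310) = 560.86 +0.519 -6.289 = 555.090 ft.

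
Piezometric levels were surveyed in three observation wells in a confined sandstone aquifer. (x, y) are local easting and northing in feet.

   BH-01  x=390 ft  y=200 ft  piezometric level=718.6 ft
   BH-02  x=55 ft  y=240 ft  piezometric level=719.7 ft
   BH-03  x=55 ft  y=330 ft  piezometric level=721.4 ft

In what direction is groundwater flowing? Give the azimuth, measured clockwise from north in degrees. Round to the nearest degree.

177°

With h = a·x + b·y + c and BH-01 as origin, the differences give:
  (-335)·a + 40·b = +1.1
  (-335)·a + 130·b = +2.8
Eliminate b (×130 and ×40, subtract): -30150·a = 31.00 → a = ∂h/∂x = -0.001028
Back-substitute: b = ∂h/∂y = +0.01889.
Flow direction (−∇h) has components (+0.001028 E, -0.01889 N).
Azimuth = atan2(E, N) = atan2(+0.001028, -0.01889) = 176.9° ≈ 177°.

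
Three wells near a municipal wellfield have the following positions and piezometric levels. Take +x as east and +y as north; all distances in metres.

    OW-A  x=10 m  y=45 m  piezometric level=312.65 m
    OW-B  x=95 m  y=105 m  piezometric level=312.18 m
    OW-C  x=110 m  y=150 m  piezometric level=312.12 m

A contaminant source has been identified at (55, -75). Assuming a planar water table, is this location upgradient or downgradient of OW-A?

Taking OW-A as reference: OW-B−OW-A = (85, 60, -0.47); OW-C−OW-A = (100, 105, -0.53).
Solve a·Δx + b·Δy = Δh: det = 85·105 − 100·60 = 2925.
∂h/∂x = [(-0.47)·105 − (-0.53)·60] / 2925 = -0.006000
∂h/∂y = [85·(-0.53) − 100·(-0.47)] / 2925 = +0.0006667
Head at (55, -75) = 312.65 + (-0.006000)·(45) + (+0.0006667)·(-120) = 312.30 m.
That is lower than the 312.65 m at OW-A, so the point is downgradient.

downgradient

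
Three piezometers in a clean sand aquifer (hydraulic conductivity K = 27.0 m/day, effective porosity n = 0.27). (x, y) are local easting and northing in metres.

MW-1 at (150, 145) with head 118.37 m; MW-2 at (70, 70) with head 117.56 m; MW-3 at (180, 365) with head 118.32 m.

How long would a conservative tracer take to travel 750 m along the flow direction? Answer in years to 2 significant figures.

Three-point gradient (reference MW-1): Δ to MW-2 = (-80, -75, -0.81), Δ to MW-3 = (30, 220, -0.05).
∂h/∂x = +0.01185, ∂h/∂y = -0.001844 (det = -15350).
|∇h| = √(0.01185² + -0.001844²) = 0.01199
Seepage velocity v = K·i/n = 27.0 × 0.01199 / 0.27 = 1.199 m/day.
t = 750 / 1.199 = 625.5 days = 1.71 years.

1.7 years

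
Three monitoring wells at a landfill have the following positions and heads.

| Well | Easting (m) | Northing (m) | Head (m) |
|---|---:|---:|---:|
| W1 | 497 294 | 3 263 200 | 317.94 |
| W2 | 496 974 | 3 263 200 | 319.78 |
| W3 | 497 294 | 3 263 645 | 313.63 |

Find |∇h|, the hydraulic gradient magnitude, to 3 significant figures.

0.0113

∂h/∂x = (319.78 − 317.94) / (496974 − 497294) = -0.005750
∂h/∂y = (313.63 − 317.94) / (3263645 − 3263200) = -0.009685
|∇h| = √(-0.005750² + -0.009685²) = 0.01126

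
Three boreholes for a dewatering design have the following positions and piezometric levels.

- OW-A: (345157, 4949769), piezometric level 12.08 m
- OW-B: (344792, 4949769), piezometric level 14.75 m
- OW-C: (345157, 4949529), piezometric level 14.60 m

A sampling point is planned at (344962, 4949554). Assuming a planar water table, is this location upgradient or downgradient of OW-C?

upgradient

∂h/∂x = (14.75 − 12.08) / (344792 − 345157) = -0.007315
∂h/∂y = (14.60 − 12.08) / (4949529 − 4949769) = -0.01050
Head at (344962, 4949554) = 12.08 + (-0.007315)·(-195) + (-0.01050)·(-215) = 15.76 m.
That is higher than the 14.60 m at OW-C, so the point is upgradient.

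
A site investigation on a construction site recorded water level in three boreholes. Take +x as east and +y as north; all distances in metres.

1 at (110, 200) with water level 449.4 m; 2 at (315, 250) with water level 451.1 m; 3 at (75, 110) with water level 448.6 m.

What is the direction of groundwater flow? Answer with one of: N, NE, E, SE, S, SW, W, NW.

SW

With h = a·x + b·y + c and 1 as origin, the differences give:
  205·a + 50·b = +1.7
  (-35)·a + (-90)·b = -0.8
Eliminate b (×(-90) and ×50, subtract): -16700·a = -113.00 → a = ∂h/∂x = +0.006766
Back-substitute: b = ∂h/∂y = +0.006257.
Flow = −∇h = (-0.006766 east, -0.006257 north), which points southwest.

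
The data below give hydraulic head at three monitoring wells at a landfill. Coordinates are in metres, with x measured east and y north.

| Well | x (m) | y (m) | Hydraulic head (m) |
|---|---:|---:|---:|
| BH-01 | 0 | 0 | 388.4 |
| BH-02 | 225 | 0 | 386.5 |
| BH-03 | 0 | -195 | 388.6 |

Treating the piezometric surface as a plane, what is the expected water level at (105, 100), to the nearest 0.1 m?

387.4 m

∂h/∂x = (386.5 − 388.4) / (225 − 0) = -0.008444
∂h/∂y = (388.6 − 388.4) / (-195 − 0) = -0.001026
h(105, 100) = 388.4 + (-0.008444)·(105) + (-0.001026)·(100) = 388.4 -0.887 -0.103 = 387.411 m.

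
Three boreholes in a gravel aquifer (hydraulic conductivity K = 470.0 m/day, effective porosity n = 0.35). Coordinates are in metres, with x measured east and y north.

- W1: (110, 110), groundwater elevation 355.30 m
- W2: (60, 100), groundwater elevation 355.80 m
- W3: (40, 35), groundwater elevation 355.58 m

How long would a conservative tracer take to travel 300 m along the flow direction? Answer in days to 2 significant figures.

17 days

Differences from W1: to W2 (Δx, Δy, Δh) = (-50, -10, +0.50); to W3 = (-70, -75, +0.28).
Solve a·Δx + b·Δy = Δh: det = (-50)·(-75) − (-70)·(-10) = 3050.
∂h/∂x = [(+0.50)·(-75) − (+0.28)·(-10)] / 3050 = -0.01138
∂h/∂y = [(-50)·(+0.28) − (-70)·(+0.50)] / 3050 = +0.006885
|∇h| = √(-0.01138² + 0.006885²) = 0.0133
Seepage velocity v = K·i/n = 470.0 × 0.0133 / 0.35 = 17.86 m/day.
t = 300 / 17.86 = 16.8 days.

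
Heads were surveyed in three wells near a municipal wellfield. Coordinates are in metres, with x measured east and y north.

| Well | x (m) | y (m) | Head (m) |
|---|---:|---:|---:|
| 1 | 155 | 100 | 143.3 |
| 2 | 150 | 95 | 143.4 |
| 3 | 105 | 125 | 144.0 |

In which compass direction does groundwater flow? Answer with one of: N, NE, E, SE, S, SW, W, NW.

E

With h = a·x + b·y + c and 1 as origin, the differences give:
  (-5)·a + (-5)·b = +0.1
  (-50)·a + 25·b = +0.7
Eliminate b (×25 and ×(-5), subtract): -375·a = 6.00 → a = ∂h/∂x = -0.01600
Back-substitute: b = ∂h/∂y = -0.004000.
Flow = −∇h = (+0.01600 east, +0.004000 north), which points east.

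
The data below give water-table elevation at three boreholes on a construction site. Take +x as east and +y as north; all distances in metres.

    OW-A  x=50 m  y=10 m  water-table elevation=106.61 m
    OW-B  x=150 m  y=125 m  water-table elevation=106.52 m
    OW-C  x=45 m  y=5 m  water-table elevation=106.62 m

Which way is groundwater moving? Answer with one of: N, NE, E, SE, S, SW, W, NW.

SE

Taking OW-A as reference: OW-B−OW-A = (100, 115, -0.09); OW-C−OW-A = (-5, -5, +0.01).
Solve a·Δx + b·Δy = Δh: det = 100·(-5) − (-5)·115 = 75.
∂h/∂x = [(-0.09)·(-5) − (+0.01)·115] / 75 = -0.009333
∂h/∂y = [100·(+0.01) − (-5)·(-0.09)] / 75 = +0.007333
Flow = −∇h = (+0.009333 east, -0.007333 north), which points southeast.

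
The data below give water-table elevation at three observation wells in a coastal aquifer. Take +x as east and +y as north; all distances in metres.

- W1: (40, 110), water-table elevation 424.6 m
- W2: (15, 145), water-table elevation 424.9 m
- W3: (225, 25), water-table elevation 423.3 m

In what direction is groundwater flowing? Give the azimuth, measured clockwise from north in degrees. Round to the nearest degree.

With h = a·x + b·y + c and W1 as origin, the differences give:
  (-25)·a + 35·b = +0.3
  185·a + (-85)·b = -1.3
Eliminate b (×(-85) and ×35, subtract): -4350·a = 20.00 → a = ∂h/∂x = -0.004598
Back-substitute: b = ∂h/∂y = +0.005287.
Flow direction (−∇h) has components (+0.004598 E, -0.005287 N).
Azimuth = atan2(E, N) = atan2(+0.004598, -0.005287) = 139.0° ≈ 139°.

139°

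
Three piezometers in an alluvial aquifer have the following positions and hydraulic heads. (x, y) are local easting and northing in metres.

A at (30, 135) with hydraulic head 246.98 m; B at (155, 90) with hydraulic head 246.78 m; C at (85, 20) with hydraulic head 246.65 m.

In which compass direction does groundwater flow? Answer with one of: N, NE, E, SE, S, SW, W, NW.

Taking A as reference: B−A = (125, -45, -0.20); C−A = (55, -115, -0.33).
Determinant of the coordinate differences = 125·(-115) − 55·(-45) = -11900.
∂h/∂x = [(-0.20)·(-115) − (-0.33)·(-45)] / -11900 = -0.0006849
∂h/∂y = [125·(-0.33) − 55·(-0.20)] / -11900 = +0.002542
Flow = −∇h = (+0.0006849 east, -0.002542 north), which points south.

S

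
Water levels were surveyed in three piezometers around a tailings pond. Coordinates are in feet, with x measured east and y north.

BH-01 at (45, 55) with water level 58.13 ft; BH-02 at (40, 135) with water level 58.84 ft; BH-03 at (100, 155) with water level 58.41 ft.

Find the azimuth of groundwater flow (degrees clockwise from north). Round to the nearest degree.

Taking BH-01 as reference: BH-02−BH-01 = (-5, 80, +0.71); BH-03−BH-01 = (55, 100, +0.28).
Determinant of the coordinate differences = (-5)·100 − 55·80 = -4900.
∂h/∂x = [(+0.71)·100 − (+0.28)·80] / -4900 = -0.009918
∂h/∂y = [(-5)·(+0.28) − 55·(+0.71)] / -4900 = +0.008255
Flow direction (−∇h) has components (+0.009918 E, -0.008255 N).
Azimuth = atan2(E, N) = atan2(+0.009918, -0.008255) = 129.8° ≈ 130°.

130°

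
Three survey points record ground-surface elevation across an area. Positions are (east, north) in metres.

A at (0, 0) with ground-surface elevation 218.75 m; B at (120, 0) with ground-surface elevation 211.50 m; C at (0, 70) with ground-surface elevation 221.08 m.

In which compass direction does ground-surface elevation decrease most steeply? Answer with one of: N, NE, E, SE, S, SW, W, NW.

SE

∂z/∂x = (211.50 − 218.75) / (120 − 0) = -0.06042
∂z/∂y = (221.08 − 218.75) / (70 − 0) = +0.03329
Steepest decrease is along −∇f = (+0.06042 E, -0.03329 N) → southeast.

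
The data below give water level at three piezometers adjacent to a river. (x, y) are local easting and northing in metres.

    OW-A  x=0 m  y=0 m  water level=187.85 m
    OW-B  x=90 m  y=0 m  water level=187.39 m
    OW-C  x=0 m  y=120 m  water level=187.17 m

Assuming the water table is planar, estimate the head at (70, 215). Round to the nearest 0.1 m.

186.3 m

∂h/∂x = (187.39 − 187.85) / (90 − 0) = -0.005111
∂h/∂y = (187.17 − 187.85) / (120 − 0) = -0.005667
h(70, 215) = 187.85 + (-0.005111)·(70) + (-0.005667)·(215) = 187.85 -0.358 -1.218 = 186.274 m.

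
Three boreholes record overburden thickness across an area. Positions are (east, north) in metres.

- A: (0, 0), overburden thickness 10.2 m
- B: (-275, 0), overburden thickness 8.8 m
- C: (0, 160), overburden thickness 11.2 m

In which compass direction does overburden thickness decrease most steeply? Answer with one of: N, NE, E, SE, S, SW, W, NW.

SW

∂d/∂x = (8.8 − 10.2) / (-275 − 0) = +0.005091
∂d/∂y = (11.2 − 10.2) / (160 − 0) = +0.006250
Steepest decrease is along −∇f = (-0.005091 E, -0.006250 N) → southwest.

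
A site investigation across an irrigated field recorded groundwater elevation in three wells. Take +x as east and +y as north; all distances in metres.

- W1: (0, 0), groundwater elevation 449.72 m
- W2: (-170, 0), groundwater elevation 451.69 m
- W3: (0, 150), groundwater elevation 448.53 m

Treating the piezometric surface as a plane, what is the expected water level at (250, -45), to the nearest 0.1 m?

447.2 m

∂h/∂x = (451.69 − 449.72) / (-170 − 0) = -0.01159
∂h/∂y = (448.53 − 449.72) / (150 − 0) = -0.007933
h(250, -45) = 449.72 + (-0.01159)·(250) + (-0.007933)·(-45) = 449.72 -2.897 +0.357 = 447.180 m.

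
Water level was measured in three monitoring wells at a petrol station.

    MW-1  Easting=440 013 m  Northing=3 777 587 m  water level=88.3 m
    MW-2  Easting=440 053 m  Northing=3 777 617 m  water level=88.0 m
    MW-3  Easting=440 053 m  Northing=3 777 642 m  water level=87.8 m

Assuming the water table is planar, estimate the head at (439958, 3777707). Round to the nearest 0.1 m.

Taking MW-1 as reference: MW-2−MW-1 = (40, 30, -0.3); MW-3−MW-1 = (40, 55, -0.5).
Solve a·Δx + b·Δy = Δh: det = 40·55 − 40·30 = 1000.
∂h/∂x = [(-0.3)·55 − (-0.5)·30] / 1000 = -0.001500
∂h/∂y = [40·(-0.5) − 40·(-0.3)] / 1000 = -0.008000
h(439958, 3777707) = 88.3 + (-0.001500)·(-55) + (-0.008000)·(120) = 88.3 +0.082 -0.960 = 87.422 m.

87.4 m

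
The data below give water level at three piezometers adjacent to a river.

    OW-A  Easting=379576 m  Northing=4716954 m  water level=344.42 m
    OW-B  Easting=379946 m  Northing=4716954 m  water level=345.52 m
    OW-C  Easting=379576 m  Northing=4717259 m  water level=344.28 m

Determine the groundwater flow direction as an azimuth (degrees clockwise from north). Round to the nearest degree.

279°

∂h/∂x = (345.52 − 344.42) / (379946 − 379576) = +0.002973
∂h/∂y = (344.28 − 344.42) / (4717259 − 4716954) = -0.0004590
Flow direction (−∇h) has components (-0.002973 E, +0.0004590 N).
Azimuth = atan2(E, N) = atan2(-0.002973, +0.0004590) = 278.8° ≈ 279°.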